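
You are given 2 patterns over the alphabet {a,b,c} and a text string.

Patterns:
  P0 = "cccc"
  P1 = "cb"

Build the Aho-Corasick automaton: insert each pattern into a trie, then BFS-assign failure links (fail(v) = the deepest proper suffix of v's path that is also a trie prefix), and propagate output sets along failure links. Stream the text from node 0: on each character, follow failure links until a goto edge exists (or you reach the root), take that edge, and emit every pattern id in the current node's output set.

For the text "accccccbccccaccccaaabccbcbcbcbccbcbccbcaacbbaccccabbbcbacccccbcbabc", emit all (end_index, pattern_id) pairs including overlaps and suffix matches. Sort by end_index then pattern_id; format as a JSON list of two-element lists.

Build:
Trie nodes:
  0='ε' goto c→1
  1='c' goto b→5 c→2
  2='cc' goto c→3
  3='ccc' goto c→4
  4='cccc' goto ·  [P0 ends]
  5='cb' goto ·  [P1 ends]

BFS fail/out derivation:
  fail(1) 'c': from fail(0)=0 chase 'c': 0 ⇒ 0;  out=∅∪out(0)=∅
  fail(2) 'cc': from fail(1)=0 chase 'c': 0 ⇒ 1;  out=∅∪out(1)=∅
  fail(5) 'cb': from fail(1)=0 chase 'b': 0 ⇒ 0;  out={1}∪out(0)={1}
  fail(3) 'ccc': from fail(2)=1 chase 'c': 1 ⇒ 2;  out=∅∪out(2)=∅
  fail(4) 'cccc': from fail(3)=2 chase 'c': 2 ⇒ 3;  out={0}∪out(3)={0}

Scan:
pos 0 'a': at 0
pos 1 'c': at 1
pos 2 'c': at 2
pos 3 'c': at 3
pos 4 'c': at 4  ** P0@[1:4]
pos 5 'c': at 4 (via fail)  ** P0@[2:5]
pos 6 'c': at 4 (via fail)  ** P0@[3:6]
pos 7 'b': at 5 (via fail)  ** P1@[6:7]
pos 8 'c': at 1 (via fail)
pos 9 'c': at 2
pos 10 'c': at 3
pos 11 'c': at 4  ** P0@[8:11]
pos 12 'a': at 0 (via fail)
pos 13 'c': at 1
pos 14 'c': at 2
pos 15 'c': at 3
pos 16 'c': at 4  ** P0@[13:16]
pos 17 'a': at 0 (via fail)
pos 18 'a': at 0
pos 19 'a': at 0
pos 20 'b': at 0
pos 21 'c': at 1
pos 22 'c': at 2
pos 23 'b': at 5 (via fail)  ** P1@[22:23]
pos 24 'c': at 1 (via fail)
pos 25 'b': at 5  ** P1@[24:25]
pos 26 'c': at 1 (via fail)
pos 27 'b': at 5  ** P1@[26:27]
pos 28 'c': at 1 (via fail)
pos 29 'b': at 5  ** P1@[28:29]
pos 30 'c': at 1 (via fail)
pos 31 'c': at 2
pos 32 'b': at 5 (via fail)  ** P1@[31:32]
pos 33 'c': at 1 (via fail)
pos 34 'b': at 5  ** P1@[33:34]
pos 35 'c': at 1 (via fail)
pos 36 'c': at 2
pos 37 'b': at 5 (via fail)  ** P1@[36:37]
pos 38 'c': at 1 (via fail)
pos 39 'a': at 0 (via fail)
pos 40 'a': at 0
pos 41 'c': at 1
pos 42 'b': at 5  ** P1@[41:42]
pos 43 'b': at 0 (via fail)
pos 44 'a': at 0
pos 45 'c': at 1
pos 46 'c': at 2
pos 47 'c': at 3
pos 48 'c': at 4  ** P0@[45:48]
pos 49 'a': at 0 (via fail)
pos 50 'b': at 0
pos 51 'b': at 0
pos 52 'b': at 0
pos 53 'c': at 1
pos 54 'b': at 5  ** P1@[53:54]
pos 55 'a': at 0 (via fail)
pos 56 'c': at 1
pos 57 'c': at 2
pos 58 'c': at 3
pos 59 'c': at 4  ** P0@[56:59]
pos 60 'c': at 4 (via fail)  ** P0@[57:60]
pos 61 'b': at 5 (via fail)  ** P1@[60:61]
pos 62 'c': at 1 (via fail)
pos 63 'b': at 5  ** P1@[62:63]
pos 64 'a': at 0 (via fail)
pos 65 'b': at 0
pos 66 'c': at 1

All matches (sorted): [[4,0],[5,0],[6,0],[7,1],[11,0],[16,0],[23,1],[25,1],[27,1],[29,1],[32,1],[34,1],[37,1],[42,1],[48,0],[54,1],[59,0],[60,0],[61,1],[63,1]]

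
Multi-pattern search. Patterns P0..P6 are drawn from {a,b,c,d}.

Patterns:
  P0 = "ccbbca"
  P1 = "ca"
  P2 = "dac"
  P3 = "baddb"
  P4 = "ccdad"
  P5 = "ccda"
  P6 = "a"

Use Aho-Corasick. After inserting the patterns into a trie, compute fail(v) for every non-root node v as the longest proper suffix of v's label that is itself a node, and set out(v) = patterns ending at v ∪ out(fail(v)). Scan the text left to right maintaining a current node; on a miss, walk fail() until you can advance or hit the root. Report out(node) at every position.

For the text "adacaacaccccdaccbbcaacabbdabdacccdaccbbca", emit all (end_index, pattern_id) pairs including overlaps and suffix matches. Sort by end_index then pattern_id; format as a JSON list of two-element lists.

Build automaton:
Trie nodes:
  n0 'ε': a→19 b→11 c→1 d→8
  n1 'c': a→7 c→2
  n2 'cc': b→3 d→16
  n3 'ccb': b→4
  n4 'ccbb': c→5
  n5 'ccbbc': a→6
  n6 'ccbbca': ·  [P0 ends]
  n7 'ca': ·  [P1 ends]
  n8 'd': a→9
  n9 'da': c→10
  n10 'dac': ·  [P2 ends]
  n11 'b': a→12
  n12 'ba': d→13
  n13 'bad': d→14
  n14 'badd': b→15
  n15 'baddb': ·  [P3 ends]
  n16 'ccd': a→17
  n17 'ccda': d→18  [P5 ends]
  n18 'ccdad': ·  [P4 ends]
  n19 'a': ·  [P6 ends]

BFS fail/out derivation:
  fail(1) 'c': from fail(0)=0 chase 'c': 0 ⇒ 0;  out=∅∪out(0)=∅
  fail(8) 'd': from fail(0)=0 chase 'd': 0 ⇒ 0;  out=∅∪out(0)=∅
  fail(11) 'b': from fail(0)=0 chase 'b': 0 ⇒ 0;  out=∅∪out(0)=∅
  fail(19) 'a': from fail(0)=0 chase 'a': 0 ⇒ 0;  out={6}∪out(0)={6}
  fail(2) 'cc': from fail(1)=0 chase 'c': 0 ⇒ 1;  out=∅∪out(1)=∅
  fail(7) 'ca': from fail(1)=0 chase 'a': 0 ⇒ 19;  out={1}∪out(19)={1,6}
  fail(9) 'da': from fail(8)=0 chase 'a': 0 ⇒ 19;  out=∅∪out(19)={6}
  fail(12) 'ba': from fail(11)=0 chase 'a': 0 ⇒ 19;  out=∅∪out(19)={6}
  fail(3) 'ccb': from fail(2)=1 chase 'b': 1→0 ⇒ 11;  out=∅∪out(11)=∅
  fail(10) 'dac': from fail(9)=19 chase 'c': 19→0 ⇒ 1;  out={2}∪out(1)={2}
  fail(13) 'bad': from fail(12)=19 chase 'd': 19→0 ⇒ 8;  out=∅∪out(8)=∅
  fail(16) 'ccd': from fail(2)=1 chase 'd': 1→0 ⇒ 8;  out=∅∪out(8)=∅
  fail(4) 'ccbb': from fail(3)=11 chase 'b': 11→0 ⇒ 11;  out=∅∪out(11)=∅
  fail(14) 'badd': from fail(13)=8 chase 'd': 8→0 ⇒ 8;  out=∅∪out(8)=∅
  fail(17) 'ccda': from fail(16)=8 chase 'a': 8 ⇒ 9;  out={5}∪out(9)={5,6}
  fail(5) 'ccbbc': from fail(4)=11 chase 'c': 11→0 ⇒ 1;  out=∅∪out(1)=∅
  fail(15) 'baddb': from fail(14)=8 chase 'b': 8→0 ⇒ 11;  out={3}∪out(11)={3}
  fail(18) 'ccdad': from fail(17)=9 chase 'd': 9→19→0 ⇒ 8;  out={4}∪out(8)={4}
  fail(6) 'ccbbca': from fail(5)=1 chase 'a': 1 ⇒ 7;  out={0}∪out(7)={0,1,6}

Text stream:
i=0 'a': node 0→19  emit P6@[0:0]
i=1 'd': node 19→8 (via fail)
i=2 'a': node 8→9  emit P6@[2:2]
i=3 'c': node 9→10  emit P2@[1:3]
i=4 'a': node 10→7 (via fail)  emit P1@[3:4],P6@[4:4]
i=5 'a': node 7→19 (via fail)  emit P6@[5:5]
i=6 'c': node 19→1 (via fail)
i=7 'a': node 1→7  emit P1@[6:7],P6@[7:7]
i=8 'c': node 7→1 (via fail)
i=9 'c': node 1→2
i=10 'c': node 2→2 (via fail)
i=11 'c': node 2→2 (via fail)
i=12 'd': node 2→16
i=13 'a': node 16→17  emit P5@[10:13],P6@[13:13]
i=14 'c': node 17→10 (via fail)  emit P2@[12:14]
i=15 'c': node 10→2 (via fail)
i=16 'b': node 2→3
i=17 'b': node 3→4
i=18 'c': node 4→5
i=19 'a': node 5→6  emit P0@[14:19],P1@[18:19],P6@[19:19]
i=20 'a': node 6→19 (via fail)  emit P6@[20:20]
i=21 'c': node 19→1 (via fail)
i=22 'a': node 1→7  emit P1@[21:22],P6@[22:22]
i=23 'b': node 7→11 (via fail)
i=24 'b': node 11→11 (via fail)
i=25 'd': node 11→8 (via fail)
i=26 'a': node 8→9  emit P6@[26:26]
i=27 'b': node 9→11 (via fail)
i=28 'd': node 11→8 (via fail)
i=29 'a': node 8→9  emit P6@[29:29]
i=30 'c': node 9→10  emit P2@[28:30]
i=31 'c': node 10→2 (via fail)
i=32 'c': node 2→2 (via fail)
i=33 'd': node 2→16
i=34 'a': node 16→17  emit P5@[31:34],P6@[34:34]
i=35 'c': node 17→10 (via fail)  emit P2@[33:35]
i=36 'c': node 10→2 (via fail)
i=37 'b': node 2→3
i=38 'b': node 3→4
i=39 'c': node 4→5
i=40 'a': node 5→6  emit P0@[35:40],P1@[39:40],P6@[40:40]

All matches (sorted): [[0,6],[2,6],[3,2],[4,1],[4,6],[5,6],[7,1],[7,6],[13,5],[13,6],[14,2],[19,0],[19,1],[19,6],[20,6],[22,1],[22,6],[26,6],[29,6],[30,2],[34,5],[34,6],[35,2],[40,0],[40,1],[40,6]]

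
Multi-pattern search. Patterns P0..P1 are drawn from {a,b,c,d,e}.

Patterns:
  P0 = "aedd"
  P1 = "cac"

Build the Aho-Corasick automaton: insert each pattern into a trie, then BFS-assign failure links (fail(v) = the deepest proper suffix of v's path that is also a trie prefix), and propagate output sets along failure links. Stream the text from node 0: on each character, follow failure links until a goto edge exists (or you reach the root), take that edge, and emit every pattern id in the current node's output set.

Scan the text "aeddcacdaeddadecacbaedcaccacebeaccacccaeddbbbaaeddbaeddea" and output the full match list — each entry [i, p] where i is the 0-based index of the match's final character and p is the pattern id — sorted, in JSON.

Construct AC machine:
Trie nodes:
  0='ε' goto a→1 c→5
  1='a' goto e→2
  2='ae' goto d→3
  3='aed' goto d→4
  4='aedd' goto ·  [P0 ends]
  5='c' goto a→6
  6='ca' goto c→7
  7='cac' goto ·  [P1 ends]

Failure links (BFS by depth):
  fail(1) 'a': from fail(0)=0 chase 'a': 0 ⇒ 0;  out=∅∪out(0)=∅
  fail(5) 'c': from fail(0)=0 chase 'c': 0 ⇒ 0;  out=∅∪out(0)=∅
  fail(2) 'ae': from fail(1)=0 chase 'e': 0 ⇒ 0;  out=∅∪out(0)=∅
  fail(6) 'ca': from fail(5)=0 chase 'a': 0 ⇒ 1;  out=∅∪out(1)=∅
  fail(3) 'aed': from fail(2)=0 chase 'd': 0 ⇒ 0;  out=∅∪out(0)=∅
  fail(7) 'cac': from fail(6)=1 chase 'c': 1→0 ⇒ 5;  out={1}∪out(5)={1}
  fail(4) 'aedd': from fail(3)=0 chase 'd': 0 ⇒ 0;  out={0}∪out(0)={0}

Text stream:
pos 0 'a': at 1
pos 1 'e': at 2
pos 2 'd': at 3
pos 3 'd': at 4  → match P0@[0:3]
pos 4 'c': at 5 ·f
pos 5 'a': at 6
pos 6 'c': at 7  → match P1@[4:6]
pos 7 'd': at 0 ·f
pos 8 'a': at 1
pos 9 'e': at 2
pos 10 'd': at 3
pos 11 'd': at 4  → match P0@[8:11]
pos 12 'a': at 1 ·f
pos 13 'd': at 0 ·f
pos 14 'e': at 0
pos 15 'c': at 5
pos 16 'a': at 6
pos 17 'c': at 7  → match P1@[15:17]
pos 18 'b': at 0 ·f
pos 19 'a': at 1
pos 20 'e': at 2
pos 21 'd': at 3
pos 22 'c': at 5 ·f
pos 23 'a': at 6
pos 24 'c': at 7  → match P1@[22:24]
pos 25 'c': at 5 ·f
pos 26 'a': at 6
pos 27 'c': at 7  → match P1@[25:27]
pos 28 'e': at 0 ·f
pos 29 'b': at 0
pos 30 'e': at 0
pos 31 'a': at 1
pos 32 'c': at 5 ·f
pos 33 'c': at 5 ·f
pos 34 'a': at 6
pos 35 'c': at 7  → match P1@[33:35]
pos 36 'c': at 5 ·f
pos 37 'c': at 5 ·f
pos 38 'a': at 6
pos 39 'e': at 2 ·f
pos 40 'd': at 3
pos 41 'd': at 4  → match P0@[38:41]
pos 42 'b': at 0 ·f
pos 43 'b': at 0
pos 44 'b': at 0
pos 45 'a': at 1
pos 46 'a': at 1 ·f
pos 47 'e': at 2
pos 48 'd': at 3
pos 49 'd': at 4  → match P0@[46:49]
pos 50 'b': at 0 ·f
pos 51 'a': at 1
pos 52 'e': at 2
pos 53 'd': at 3
pos 54 'd': at 4  → match P0@[51:54]
pos 55 'e': at 0 ·f
pos 56 'a': at 1

All matches (sorted): [[3,0],[6,1],[11,0],[17,1],[24,1],[27,1],[35,1],[41,0],[49,0],[54,0]]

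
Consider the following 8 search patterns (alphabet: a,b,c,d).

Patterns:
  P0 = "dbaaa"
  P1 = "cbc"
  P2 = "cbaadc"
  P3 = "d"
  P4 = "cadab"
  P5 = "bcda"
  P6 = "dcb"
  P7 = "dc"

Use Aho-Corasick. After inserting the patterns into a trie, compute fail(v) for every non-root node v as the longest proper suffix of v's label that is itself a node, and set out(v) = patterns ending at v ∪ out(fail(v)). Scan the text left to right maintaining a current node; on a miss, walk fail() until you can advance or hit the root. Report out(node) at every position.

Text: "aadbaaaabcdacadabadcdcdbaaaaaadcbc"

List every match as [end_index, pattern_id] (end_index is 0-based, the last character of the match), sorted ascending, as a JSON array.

Build:
Trie (insert patterns):
  0='ε' goto b→17 c→6 d→1
  1='d' goto b→2 c→21  [P3 ends]
  2='db' goto a→3
  3='dba' goto a→4
  4='dbaa' goto a→5
  5='dbaaa' goto ·  [P0 ends]
  6='c' goto a→13 b→7
  7='cb' goto a→9 c→8
  8='cbc' goto ·  [P1 ends]
  9='cba' goto a→10
  10='cbaa' goto d→11
  11='cbaad' goto c→12
  12='cbaadc' goto ·  [P2 ends]
  13='ca' goto d→14
  14='cad' goto a→15
  15='cada' goto b→16
  16='cadab' goto ·  [P4 ends]
  17='b' goto c→18
  18='bc' goto d→19
  19='bcd' goto a→20
  20='bcda' goto ·  [P5 ends]
  21='dc' goto b→22  [P7 ends]
  22='dcb' goto ·  [P6 ends]

BFS fail/out derivation:
  n1('d'): parent n0 fail=0; on 'd' 0 → fail=0;  out {3}∪∅={3}
  n6('c'): parent n0 fail=0; on 'c' 0 → fail=0;  out ∅∪∅=∅
  n17('b'): parent n0 fail=0; on 'b' 0 → fail=0;  out ∅∪∅=∅
  n2('db'): parent n1 fail=0; on 'b' 0 → fail=17;  out ∅∪∅=∅
  n7('cb'): parent n6 fail=0; on 'b' 0 → fail=17;  out ∅∪∅=∅
  n13('ca'): parent n6 fail=0; on 'a' 0 → fail=0;  out ∅∪∅=∅
  n18('bc'): parent n17 fail=0; on 'c' 0 → fail=6;  out ∅∪∅=∅
  n21('dc'): parent n1 fail=0; on 'c' 0 → fail=6;  out {7}∪∅={7}
  n3('dba'): parent n2 fail=17; on 'a' 17→0 → fail=0;  out ∅∪∅=∅
  n8('cbc'): parent n7 fail=17; on 'c' 17 → fail=18;  out {1}∪∅={1}
  n9('cba'): parent n7 fail=17; on 'a' 17→0 → fail=0;  out ∅∪∅=∅
  n14('cad'): parent n13 fail=0; on 'd' 0 → fail=1;  out ∅∪{3}={3}
  n19('bcd'): parent n18 fail=6; on 'd' 6→0 → fail=1;  out ∅∪{3}={3}
  n22('dcb'): parent n21 fail=6; on 'b' 6 → fail=7;  out {6}∪∅={6}
  n4('dbaa'): parent n3 fail=0; on 'a' 0 → fail=0;  out ∅∪∅=∅
  n10('cbaa'): parent n9 fail=0; on 'a' 0 → fail=0;  out ∅∪∅=∅
  n15('cada'): parent n14 fail=1; on 'a' 1→0 → fail=0;  out ∅∪∅=∅
  n20('bcda'): parent n19 fail=1; on 'a' 1→0 → fail=0;  out {5}∪∅={5}
  n5('dbaaa'): parent n4 fail=0; on 'a' 0 → fail=0;  out {0}∪∅={0}
  n11('cbaad'): parent n10 fail=0; on 'd' 0 → fail=1;  out ∅∪{3}={3}
  n16('cadab'): parent n15 fail=0; on 'b' 0 → fail=17;  out {4}∪∅={4}
  n12('cbaadc'): parent n11 fail=1; on 'c' 1 → fail=21;  out {2}∪{7}={2,7}

Run:
[0] read 'a'  n0⇒n0
[1] read 'a'  n0⇒n0
[2] read 'd'  n0⇒n1  emit P3@[2:2]
[3] read 'b'  n1⇒n2
[4] read 'a'  n2⇒n3
[5] read 'a'  n3⇒n4
[6] read 'a'  n4⇒n5  emit P0@[2:6]
[7] read 'a'  n5⇒n0 (via fail)
[8] read 'b'  n0⇒n17
[9] read 'c'  n17⇒n18
[10] read 'd'  n18⇒n19  emit P3@[10:10]
[11] read 'a'  n19⇒n20  emit P5@[8:11]
[12] read 'c'  n20⇒n6 (via fail)
[13] read 'a'  n6⇒n13
[14] read 'd'  n13⇒n14  emit P3@[14:14]
[15] read 'a'  n14⇒n15
[16] read 'b'  n15⇒n16  emit P4@[12:16]
[17] read 'a'  n16⇒n0 (via fail)
[18] read 'd'  n0⇒n1  emit P3@[18:18]
[19] read 'c'  n1⇒n21  emit P7@[18:19]
[20] read 'd'  n21⇒n1 (via fail)  emit P3@[20:20]
[21] read 'c'  n1⇒n21  emit P7@[20:21]
[22] read 'd'  n21⇒n1 (via fail)  emit P3@[22:22]
[23] read 'b'  n1⇒n2
[24] read 'a'  n2⇒n3
[25] read 'a'  n3⇒n4
[26] read 'a'  n4⇒n5  emit P0@[22:26]
[27] read 'a'  n5⇒n0 (via fail)
[28] read 'a'  n0⇒n0
[29] read 'a'  n0⇒n0
[30] read 'd'  n0⇒n1  emit P3@[30:30]
[31] read 'c'  n1⇒n21  emit P7@[30:31]
[32] read 'b'  n21⇒n22  emit P6@[30:32]
[33] read 'c'  n22⇒n8 (via fail)  emit P1@[31:33]

Result: [[2,3],[6,0],[10,3],[11,5],[14,3],[16,4],[18,3],[19,7],[20,3],[21,7],[22,3],[26,0],[30,3],[31,7],[32,6],[33,1]]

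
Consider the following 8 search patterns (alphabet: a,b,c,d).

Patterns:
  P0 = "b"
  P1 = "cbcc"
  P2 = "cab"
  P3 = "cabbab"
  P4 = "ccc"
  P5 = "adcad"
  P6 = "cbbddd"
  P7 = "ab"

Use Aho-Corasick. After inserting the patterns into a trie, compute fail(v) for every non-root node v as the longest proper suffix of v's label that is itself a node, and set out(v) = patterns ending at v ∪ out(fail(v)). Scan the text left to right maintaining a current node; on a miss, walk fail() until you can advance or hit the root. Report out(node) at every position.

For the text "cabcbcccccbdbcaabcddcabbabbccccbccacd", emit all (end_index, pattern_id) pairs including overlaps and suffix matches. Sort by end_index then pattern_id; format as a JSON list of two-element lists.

Build:
Trie nodes:
  n0 'ε': a→13 b→1 c→2
  n1 'b': ·  ←P0
  n2 'c': a→6 b→3 c→11
  n3 'cb': b→18 c→4
  n4 'cbc': c→5
  n5 'cbcc': ·  ←P1
  n6 'ca': b→7
  n7 'cab': b→8  ←P2
  n8 'cabb': a→9
  n9 'cabba': b→10
  n10 'cabbab': ·  ←P3
  n11 'cc': c→12
  n12 'ccc': ·  ←P4
  n13 'a': b→22 d→14
  n14 'ad': c→15
  n15 'adc': a→16
  n16 'adca': d→17
  n17 'adcad': ·  ←P5
  n18 'cbb': d→19
  n19 'cbbd': d→20
  n20 'cbbdd': d→21
  n21 'cbbddd': ·  ←P6
  n22 'ab': ·  ←P7

Failure links (BFS by depth):
  fail(1) 'b': from fail(0)=0 chase 'b': 0 ⇒ 0;  out={0}∪out(0)={0}
  fail(2) 'c': from fail(0)=0 chase 'c': 0 ⇒ 0;  out=∅∪out(0)=∅
  fail(13) 'a': from fail(0)=0 chase 'a': 0 ⇒ 0;  out=∅∪out(0)=∅
  fail(3) 'cb': from fail(2)=0 chase 'b': 0 ⇒ 1;  out=∅∪out(1)={0}
  fail(6) 'ca': from fail(2)=0 chase 'a': 0 ⇒ 13;  out=∅∪out(13)=∅
  fail(11) 'cc': from fail(2)=0 chase 'c': 0 ⇒ 2;  out=∅∪out(2)=∅
  fail(14) 'ad': from fail(13)=0 chase 'd': 0 ⇒ 0;  out=∅∪out(0)=∅
  fail(22) 'ab': from fail(13)=0 chase 'b': 0 ⇒ 1;  out={7}∪out(1)={0,7}
  fail(4) 'cbc': from fail(3)=1 chase 'c': 1→0 ⇒ 2;  out=∅∪out(2)=∅
  fail(7) 'cab': from fail(6)=13 chase 'b': 13 ⇒ 22;  out={2}∪out(22)={0,2,7}
  fail(12) 'ccc': from fail(11)=2 chase 'c': 2 ⇒ 11;  out={4}∪out(11)={4}
  fail(15) 'adc': from fail(14)=0 chase 'c': 0 ⇒ 2;  out=∅∪out(2)=∅
  fail(18) 'cbb': from fail(3)=1 chase 'b': 1→0 ⇒ 1;  out=∅∪out(1)={0}
  fail(5) 'cbcc': from fail(4)=2 chase 'c': 2 ⇒ 11;  out={1}∪out(11)={1}
  fail(8) 'cabb': from fail(7)=22 chase 'b': 22→1→0 ⇒ 1;  out=∅∪out(1)={0}
  fail(16) 'adca': from fail(15)=2 chase 'a': 2 ⇒ 6;  out=∅∪out(6)=∅
  fail(19) 'cbbd': from fail(18)=1 chase 'd': 1→0 ⇒ 0;  out=∅∪out(0)=∅
  fail(9) 'cabba': from fail(8)=1 chase 'a': 1→0 ⇒ 13;  out=∅∪out(13)=∅
  fail(17) 'adcad': from fail(16)=6 chase 'd': 6→13 ⇒ 14;  out={5}∪out(14)={5}
  fail(20) 'cbbdd': from fail(19)=0 chase 'd': 0 ⇒ 0;  out=∅∪out(0)=∅
  fail(10) 'cabbab': from fail(9)=13 chase 'b': 13 ⇒ 22;  out={3}∪out(22)={0,3,7}
  fail(21) 'cbbddd': from fail(20)=0 chase 'd': 0 ⇒ 0;  out={6}∪out(0)={6}

Scan:
i=0 'c': node 0→2
i=1 'a': node 2→6
i=2 'b': node 6→7  → match P0@[2:2],P2@[0:2],P7@[1:2]
i=3 'c': node 7→2 (fail-walked)
i=4 'b': node 2→3  → match P0@[4:4]
i=5 'c': node 3→4
i=6 'c': node 4→5  → match P1@[3:6]
i=7 'c': node 5→12 (fail-walked)  → match P4@[5:7]
i=8 'c': node 12→12 (fail-walked)  → match P4@[6:8]
i=9 'c': node 12→12 (fail-walked)  → match P4@[7:9]
i=10 'b': node 12→3 (fail-walked)  → match P0@[10:10]
i=11 'd': node 3→0 (fail-walked)
i=12 'b': node 0→1  → match P0@[12:12]
i=13 'c': node 1→2 (fail-walked)
i=14 'a': node 2→6
i=15 'a': node 6→13 (fail-walked)
i=16 'b': node 13→22  → match P0@[16:16],P7@[15:16]
i=17 'c': node 22→2 (fail-walked)
i=18 'd': node 2→0 (fail-walked)
i=19 'd': node 0→0
i=20 'c': node 0→2
i=21 'a': node 2→6
i=22 'b': node 6→7  → match P0@[22:22],P2@[20:22],P7@[21:22]
i=23 'b': node 7→8  → match P0@[23:23]
i=24 'a': node 8→9
i=25 'b': node 9→10  → match P0@[25:25],P3@[20:25],P7@[24:25]
i=26 'b': node 10→1 (fail-walked)  → match P0@[26:26]
i=27 'c': node 1→2 (fail-walked)
i=28 'c': node 2→11
i=29 'c': node 11→12  → match P4@[27:29]
i=30 'c': node 12→12 (fail-walked)  → match P4@[28:30]
i=31 'b': node 12→3 (fail-walked)  → match P0@[31:31]
i=32 'c': node 3→4
i=33 'c': node 4→5  → match P1@[30:33]
i=34 'a': node 5→6 (fail-walked)
i=35 'c': node 6→2 (fail-walked)
i=36 'd': node 2→0 (fail-walked)

All matches (sorted): [[2,0],[2,2],[2,7],[4,0],[6,1],[7,4],[8,4],[9,4],[10,0],[12,0],[16,0],[16,7],[22,0],[22,2],[22,7],[23,0],[25,0],[25,3],[25,7],[26,0],[29,4],[30,4],[31,0],[33,1]]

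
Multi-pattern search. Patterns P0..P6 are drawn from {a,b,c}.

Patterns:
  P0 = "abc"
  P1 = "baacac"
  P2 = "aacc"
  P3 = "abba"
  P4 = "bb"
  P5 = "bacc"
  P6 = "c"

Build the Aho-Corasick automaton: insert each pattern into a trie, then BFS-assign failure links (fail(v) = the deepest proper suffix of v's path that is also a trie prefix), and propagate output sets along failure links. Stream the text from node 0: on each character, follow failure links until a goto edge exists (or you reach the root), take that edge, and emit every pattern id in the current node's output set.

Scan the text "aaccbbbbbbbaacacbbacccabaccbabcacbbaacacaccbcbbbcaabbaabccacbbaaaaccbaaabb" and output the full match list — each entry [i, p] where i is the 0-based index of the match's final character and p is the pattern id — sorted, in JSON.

Build:
Trie (insert patterns):
  n0 'ε': a→1 b→4 c→18
  n1 'a': a→10 b→2
  n2 'ab': b→13 c→3
  n3 'abc': ·  ←P0
  n4 'b': a→5 b→15
  n5 'ba': a→6 c→16
  n6 'baa': c→7
  n7 'baac': a→8
  n8 'baaca': c→9
  n9 'baacac': ·  ←P1
  n10 'aa': c→11
  n11 'aac': c→12
  n12 'aacc': ·  ←P2
  n13 'abb': a→14
  n14 'abba': ·  ←P3
  n15 'bb': ·  ←P4
  n16 'bac': c→17
  n17 'bacc': ·  ←P5
  n18 'c': ·  ←P6

Failure links (BFS by depth):
  fail(1) 'a': from fail(0)=0 chase 'a': 0 ⇒ 0;  out=∅∪out(0)=∅
  fail(4) 'b': from fail(0)=0 chase 'b': 0 ⇒ 0;  out=∅∪out(0)=∅
  fail(18) 'c': from fail(0)=0 chase 'c': 0 ⇒ 0;  out={6}∪out(0)={6}
  fail(2) 'ab': from fail(1)=0 chase 'b': 0 ⇒ 4;  out=∅∪out(4)=∅
  fail(5) 'ba': from fail(4)=0 chase 'a': 0 ⇒ 1;  out=∅∪out(1)=∅
  fail(10) 'aa': from fail(1)=0 chase 'a': 0 ⇒ 1;  out=∅∪out(1)=∅
  fail(15) 'bb': from fail(4)=0 chase 'b': 0 ⇒ 4;  out={4}∪out(4)={4}
  fail(3) 'abc': from fail(2)=4 chase 'c': 4→0 ⇒ 18;  out={0}∪out(18)={0,6}
  fail(6) 'baa': from fail(5)=1 chase 'a': 1 ⇒ 10;  out=∅∪out(10)=∅
  fail(11) 'aac': from fail(10)=1 chase 'c': 1→0 ⇒ 18;  out=∅∪out(18)={6}
  fail(13) 'abb': from fail(2)=4 chase 'b': 4 ⇒ 15;  out=∅∪out(15)={4}
  fail(16) 'bac': from fail(5)=1 chase 'c': 1→0 ⇒ 18;  out=∅∪out(18)={6}
  fail(7) 'baac': from fail(6)=10 chase 'c': 10 ⇒ 11;  out=∅∪out(11)={6}
  fail(12) 'aacc': from fail(11)=18 chase 'c': 18→0 ⇒ 18;  out={2}∪out(18)={2,6}
  fail(14) 'abba': from fail(13)=15 chase 'a': 15→4 ⇒ 5;  out={3}∪out(5)={3}
  fail(17) 'bacc': from fail(16)=18 chase 'c': 18→0 ⇒ 18;  out={5}∪out(18)={5,6}
  fail(8) 'baaca': from fail(7)=11 chase 'a': 11→18→0 ⇒ 1;  out=∅∪out(1)=∅
  fail(9) 'baacac': from fail(8)=1 chase 'c': 1→0 ⇒ 18;  out={1}∪out(18)={1,6}

Text stream:
[0] read 'a'  n0⇒n1
[1] read 'a'  n1⇒n10
[2] read 'c'  n10⇒n11  emit P6@[2:2]
[3] read 'c'  n11⇒n12  emit P2@[0:3],P6@[3:3]
[4] read 'b'  n12⇒n4 (fail-walked)
[5] read 'b'  n4⇒n15  emit P4@[4:5]
[6] read 'b'  n15⇒n15 (fail-walked)  emit P4@[5:6]
[7] read 'b'  n15⇒n15 (fail-walked)  emit P4@[6:7]
[8] read 'b'  n15⇒n15 (fail-walked)  emit P4@[7:8]
[9] read 'b'  n15⇒n15 (fail-walked)  emit P4@[8:9]
[10] read 'b'  n15⇒n15 (fail-walked)  emit P4@[9:10]
[11] read 'a'  n15⇒n5 (fail-walked)
[12] read 'a'  n5⇒n6
[13] read 'c'  n6⇒n7  emit P6@[13:13]
[14] read 'a'  n7⇒n8
[15] read 'c'  n8⇒n9  emit P1@[10:15],P6@[15:15]
[16] read 'b'  n9⇒n4 (fail-walked)
[17] read 'b'  n4⇒n15  emit P4@[16:17]
[18] read 'a'  n15⇒n5 (fail-walked)
[19] read 'c'  n5⇒n16  emit P6@[19:19]
[20] read 'c'  n16⇒n17  emit P5@[17:20],P6@[20:20]
[21] read 'c'  n17⇒n18 (fail-walked)  emit P6@[21:21]
[22] read 'a'  n18⇒n1 (fail-walked)
[23] read 'b'  n1⇒n2
[24] read 'a'  n2⇒n5 (fail-walked)
[25] read 'c'  n5⇒n16  emit P6@[25:25]
[26] read 'c'  n16⇒n17  emit P5@[23:26],P6@[26:26]
[27] read 'b'  n17⇒n4 (fail-walked)
[28] read 'a'  n4⇒n5
[29] read 'b'  n5⇒n2 (fail-walked)
[30] read 'c'  n2⇒n3  emit P0@[28:30],P6@[30:30]
[31] read 'a'  n3⇒n1 (fail-walked)
[32] read 'c'  n1⇒n18 (fail-walked)  emit P6@[32:32]
[33] read 'b'  n18⇒n4 (fail-walked)
[34] read 'b'  n4⇒n15  emit P4@[33:34]
[35] read 'a'  n15⇒n5 (fail-walked)
[36] read 'a'  n5⇒n6
[37] read 'c'  n6⇒n7  emit P6@[37:37]
[38] read 'a'  n7⇒n8
[39] read 'c'  n8⇒n9  emit P1@[34:39],P6@[39:39]
[40] read 'a'  n9⇒n1 (fail-walked)
[41] read 'c'  n1⇒n18 (fail-walked)  emit P6@[41:41]
[42] read 'c'  n18⇒n18 (fail-walked)  emit P6@[42:42]
[43] read 'b'  n18⇒n4 (fail-walked)
[44] read 'c'  n4⇒n18 (fail-walked)  emit P6@[44:44]
[45] read 'b'  n18⇒n4 (fail-walked)
[46] read 'b'  n4⇒n15  emit P4@[45:46]
[47] read 'b'  n15⇒n15 (fail-walked)  emit P4@[46:47]
[48] read 'c'  n15⇒n18 (fail-walked)  emit P6@[48:48]
[49] read 'a'  n18⇒n1 (fail-walked)
[50] read 'a'  n1⇒n10
[51] read 'b'  n10⇒n2 (fail-walked)
[52] read 'b'  n2⇒n13  emit P4@[51:52]
[53] read 'a'  n13⇒n14  emit P3@[50:53]
[54] read 'a'  n14⇒n6 (fail-walked)
[55] read 'b'  n6⇒n2 (fail-walked)
[56] read 'c'  n2⇒n3  emit P0@[54:56],P6@[56:56]
[57] read 'c'  n3⇒n18 (fail-walked)  emit P6@[57:57]
[58] read 'a'  n18⇒n1 (fail-walked)
[59] read 'c'  n1⇒n18 (fail-walked)  emit P6@[59:59]
[60] read 'b'  n18⇒n4 (fail-walked)
[61] read 'b'  n4⇒n15  emit P4@[60:61]
[62] read 'a'  n15⇒n5 (fail-walked)
[63] read 'a'  n5⇒n6
[64] read 'a'  n6⇒n10 (fail-walked)
[65] read 'a'  n10⇒n10 (fail-walked)
[66] read 'c'  n10⇒n11  emit P6@[66:66]
[67] read 'c'  n11⇒n12  emit P2@[64:67],P6@[67:67]
[68] read 'b'  n12⇒n4 (fail-walked)
[69] read 'a'  n4⇒n5
[70] read 'a'  n5⇒n6
[71] read 'a'  n6⇒n10 (fail-walked)
[72] read 'b'  n10⇒n2 (fail-walked)
[73] read 'b'  n2⇒n13  emit P4@[72:73]

All matches (sorted): [[2,6],[3,2],[3,6],[5,4],[6,4],[7,4],[8,4],[9,4],[10,4],[13,6],[15,1],[15,6],[17,4],[19,6],[20,5],[20,6],[21,6],[25,6],[26,5],[26,6],[30,0],[30,6],[32,6],[34,4],[37,6],[39,1],[39,6],[41,6],[42,6],[44,6],[46,4],[47,4],[48,6],[52,4],[53,3],[56,0],[56,6],[57,6],[59,6],[61,4],[66,6],[67,2],[67,6],[73,4]]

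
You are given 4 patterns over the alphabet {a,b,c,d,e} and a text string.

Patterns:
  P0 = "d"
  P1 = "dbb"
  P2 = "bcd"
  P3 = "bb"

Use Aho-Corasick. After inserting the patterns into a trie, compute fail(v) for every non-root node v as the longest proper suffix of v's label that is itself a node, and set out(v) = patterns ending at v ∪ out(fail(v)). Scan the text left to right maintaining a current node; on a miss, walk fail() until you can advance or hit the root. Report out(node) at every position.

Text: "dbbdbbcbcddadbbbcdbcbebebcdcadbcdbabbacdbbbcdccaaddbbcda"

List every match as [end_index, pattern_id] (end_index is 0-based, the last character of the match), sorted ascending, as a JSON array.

Build:
Trie nodes:
  0='ε' goto b→4 d→1
  1='d' goto b→2  ←P0
  2='db' goto b→3
  3='dbb' goto ·  ←P1
  4='b' goto b→7 c→5
  5='bc' goto d→6
  6='bcd' goto ·  ←P2
  7='bb' goto ·  ←P3

Failure links (BFS by depth):
  fail(1) 'd': from fail(0)=0 chase 'd': 0 ⇒ 0;  out={0}∪out(0)={0}
  fail(4) 'b': from fail(0)=0 chase 'b': 0 ⇒ 0;  out=∅∪out(0)=∅
  fail(2) 'db': from fail(1)=0 chase 'b': 0 ⇒ 4;  out=∅∪out(4)=∅
  fail(5) 'bc': from fail(4)=0 chase 'c': 0 ⇒ 0;  out=∅∪out(0)=∅
  fail(7) 'bb': from fail(4)=0 chase 'b': 0 ⇒ 4;  out={3}∪out(4)={3}
  fail(3) 'dbb': from fail(2)=4 chase 'b': 4 ⇒ 7;  out={1}∪out(7)={1,3}
  fail(6) 'bcd': from fail(5)=0 chase 'd': 0 ⇒ 1;  out={2}∪out(1)={0,2}

Run:
[0] read 'd'  n0⇒n1  → match P0@[0:0]
[1] read 'b'  n1⇒n2
[2] read 'b'  n2⇒n3  → match P1@[0:2],P3@[1:2]
[3] read 'd'  n3⇒n1 (fail-walked)  → match P0@[3:3]
[4] read 'b'  n1⇒n2
[5] read 'b'  n2⇒n3  → match P1@[3:5],P3@[4:5]
[6] read 'c'  n3⇒n5 (fail-walked)
[7] read 'b'  n5⇒n4 (fail-walked)
[8] read 'c'  n4⇒n5
[9] read 'd'  n5⇒n6  → match P0@[9:9],P2@[7:9]
[10] read 'd'  n6⇒n1 (fail-walked)  → match P0@[10:10]
[11] read 'a'  n1⇒n0 (fail-walked)
[12] read 'd'  n0⇒n1  → match P0@[12:12]
[13] read 'b'  n1⇒n2
[14] read 'b'  n2⇒n3  → match P1@[12:14],P3@[13:14]
[15] read 'b'  n3⇒n7 (fail-walked)  → match P3@[14:15]
[16] read 'c'  n7⇒n5 (fail-walked)
[17] read 'd'  n5⇒n6  → match P0@[17:17],P2@[15:17]
[18] read 'b'  n6⇒n2 (fail-walked)
[19] read 'c'  n2⇒n5 (fail-walked)
[20] read 'b'  n5⇒n4 (fail-walked)
[21] read 'e'  n4⇒n0 (fail-walked)
[22] read 'b'  n0⇒n4
[23] read 'e'  n4⇒n0 (fail-walked)
[24] read 'b'  n0⇒n4
[25] read 'c'  n4⇒n5
[26] read 'd'  n5⇒n6  → match P0@[26:26],P2@[24:26]
[27] read 'c'  n6⇒n0 (fail-walked)
[28] read 'a'  n0⇒n0
[29] read 'd'  n0⇒n1  → match P0@[29:29]
[30] read 'b'  n1⇒n2
[31] read 'c'  n2⇒n5 (fail-walked)
[32] read 'd'  n5⇒n6  → match P0@[32:32],P2@[30:32]
[33] read 'b'  n6⇒n2 (fail-walked)
[34] read 'a'  n2⇒n0 (fail-walked)
[35] read 'b'  n0⇒n4
[36] read 'b'  n4⇒n7  → match P3@[35:36]
[37] read 'a'  n7⇒n0 (fail-walked)
[38] read 'c'  n0⇒n0
[39] read 'd'  n0⇒n1  → match P0@[39:39]
[40] read 'b'  n1⇒n2
[41] read 'b'  n2⇒n3  → match P1@[39:41],P3@[40:41]
[42] read 'b'  n3⇒n7 (fail-walked)  → match P3@[41:42]
[43] read 'c'  n7⇒n5 (fail-walked)
[44] read 'd'  n5⇒n6  → match P0@[44:44],P2@[42:44]
[45] read 'c'  n6⇒n0 (fail-walked)
[46] read 'c'  n0⇒n0
[47] read 'a'  n0⇒n0
[48] read 'a'  n0⇒n0
[49] read 'd'  n0⇒n1  → match P0@[49:49]
[50] read 'd'  n1⇒n1 (fail-walked)  → match P0@[50:50]
[51] read 'b'  n1⇒n2
[52] read 'b'  n2⇒n3  → match P1@[50:52],P3@[51:52]
[53] read 'c'  n3⇒n5 (fail-walked)
[54] read 'd'  n5⇒n6  → match P0@[54:54],P2@[52:54]
[55] read 'a'  n6⇒n0 (fail-walked)

Matches: [[0,0],[2,1],[2,3],[3,0],[5,1],[5,3],[9,0],[9,2],[10,0],[12,0],[14,1],[14,3],[15,3],[17,0],[17,2],[26,0],[26,2],[29,0],[32,0],[32,2],[36,3],[39,0],[41,1],[41,3],[42,3],[44,0],[44,2],[49,0],[50,0],[52,1],[52,3],[54,0],[54,2]]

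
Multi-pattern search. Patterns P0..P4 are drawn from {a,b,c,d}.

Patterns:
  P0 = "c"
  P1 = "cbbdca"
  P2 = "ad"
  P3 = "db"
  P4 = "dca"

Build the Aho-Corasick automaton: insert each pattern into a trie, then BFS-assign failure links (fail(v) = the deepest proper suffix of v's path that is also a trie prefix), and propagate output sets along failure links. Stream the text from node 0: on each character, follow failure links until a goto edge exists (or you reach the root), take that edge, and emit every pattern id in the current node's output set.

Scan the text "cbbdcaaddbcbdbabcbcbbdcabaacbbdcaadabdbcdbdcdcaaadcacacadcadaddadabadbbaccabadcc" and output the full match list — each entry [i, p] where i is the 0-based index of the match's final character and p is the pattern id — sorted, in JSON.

Build automaton:
Trie nodes:
  0='ε' goto a→7 c→1 d→9
  1='c' goto b→2  [P0 ends]
  2='cb' goto b→3
  3='cbb' goto d→4
  4='cbbd' goto c→5
  5='cbbdc' goto a→6
  6='cbbdca' goto ·  [P1 ends]
  7='a' goto d→8
  8='ad' goto ·  [P2 ends]
  9='d' goto b→10 c→11
  10='db' goto ·  [P3 ends]
  11='dc' goto a→12
  12='dca' goto ·  [P4 ends]

Failure links (BFS by depth):
  n1('c'): parent n0 fail=0; on 'c' 0 → fail=0;  out {0}∪∅={0}
  n7('a'): parent n0 fail=0; on 'a' 0 → fail=0;  out ∅∪∅=∅
  n9('d'): parent n0 fail=0; on 'd' 0 → fail=0;  out ∅∪∅=∅
  n2('cb'): parent n1 fail=0; on 'b' 0 → fail=0;  out ∅∪∅=∅
  n8('ad'): parent n7 fail=0; on 'd' 0 → fail=9;  out {2}∪∅={2}
  n10('db'): parent n9 fail=0; on 'b' 0 → fail=0;  out {3}∪∅={3}
  n11('dc'): parent n9 fail=0; on 'c' 0 → fail=1;  out ∅∪{0}={0}
  n3('cbb'): parent n2 fail=0; on 'b' 0 → fail=0;  out ∅∪∅=∅
  n12('dca'): parent n11 fail=1; on 'a' 1→0 → fail=7;  out {4}∪∅={4}
  n4('cbbd'): parent n3 fail=0; on 'd' 0 → fail=9;  out ∅∪∅=∅
  n5('cbbdc'): parent n4 fail=9; on 'c' 9 → fail=11;  out ∅∪{0}={0}
  n6('cbbdca'): parent n5 fail=11; on 'a' 11 → fail=12;  out {1}∪{4}={1,4}

Scan:
[0] read 'c'  n0⇒n1  emit P0@[0:0]
[1] read 'b'  n1⇒n2
[2] read 'b'  n2⇒n3
[3] read 'd'  n3⇒n4
[4] read 'c'  n4⇒n5  emit P0@[4:4]
[5] read 'a'  n5⇒n6  emit P1@[0:5],P4@[3:5]
[6] read 'a'  n6⇒n7 (via fail)
[7] read 'd'  n7⇒n8  emit P2@[6:7]
[8] read 'd'  n8⇒n9 (via fail)
[9] read 'b'  n9⇒n10  emit P3@[8:9]
[10] read 'c'  n10⇒n1 (via fail)  emit P0@[10:10]
[11] read 'b'  n1⇒n2
[12] read 'd'  n2⇒n9 (via fail)
[13] read 'b'  n9⇒n10  emit P3@[12:13]
[14] read 'a'  n10⇒n7 (via fail)
[15] read 'b'  n7⇒n0 (via fail)
[16] read 'c'  n0⇒n1  emit P0@[16:16]
[17] read 'b'  n1⇒n2
[18] read 'c'  n2⇒n1 (via fail)  emit P0@[18:18]
[19] read 'b'  n1⇒n2
[20] read 'b'  n2⇒n3
[21] read 'd'  n3⇒n4
[22] read 'c'  n4⇒n5  emit P0@[22:22]
[23] read 'a'  n5⇒n6  emit P1@[18:23],P4@[21:23]
[24] read 'b'  n6⇒n0 (via fail)
[25] read 'a'  n0⇒n7
[26] read 'a'  n7⇒n7 (via fail)
[27] read 'c'  n7⇒n1 (via fail)  emit P0@[27:27]
[28] read 'b'  n1⇒n2
[29] read 'b'  n2⇒n3
[30] read 'd'  n3⇒n4
[31] read 'c'  n4⇒n5  emit P0@[31:31]
[32] read 'a'  n5⇒n6  emit P1@[27:32],P4@[30:32]
[33] read 'a'  n6⇒n7 (via fail)
[34] read 'd'  n7⇒n8  emit P2@[33:34]
[35] read 'a'  n8⇒n7 (via fail)
[36] read 'b'  n7⇒n0 (via fail)
[37] read 'd'  n0⇒n9
[38] read 'b'  n9⇒n10  emit P3@[37:38]
[39] read 'c'  n10⇒n1 (via fail)  emit P0@[39:39]
[40] read 'd'  n1⇒n9 (via fail)
[41] read 'b'  n9⇒n10  emit P3@[40:41]
[42] read 'd'  n10⇒n9 (via fail)
[43] read 'c'  n9⇒n11  emit P0@[43:43]
[44] read 'd'  n11⇒n9 (via fail)
[45] read 'c'  n9⇒n11  emit P0@[45:45]
[46] read 'a'  n11⇒n12  emit P4@[44:46]
[47] read 'a'  n12⇒n7 (via fail)
[48] read 'a'  n7⇒n7 (via fail)
[49] read 'd'  n7⇒n8  emit P2@[48:49]
[50] read 'c'  n8⇒n11 (via fail)  emit P0@[50:50]
[51] read 'a'  n11⇒n12  emit P4@[49:51]
[52] read 'c'  n12⇒n1 (via fail)  emit P0@[52:52]
[53] read 'a'  n1⇒n7 (via fail)
[54] read 'c'  n7⇒n1 (via fail)  emit P0@[54:54]
[55] read 'a'  n1⇒n7 (via fail)
[56] read 'd'  n7⇒n8  emit P2@[55:56]
[57] read 'c'  n8⇒n11 (via fail)  emit P0@[57:57]
[58] read 'a'  n11⇒n12  emit P4@[56:58]
[59] read 'd'  n12⇒n8 (via fail)  emit P2@[58:59]
[60] read 'a'  n8⇒n7 (via fail)
[61] read 'd'  n7⇒n8  emit P2@[60:61]
[62] read 'd'  n8⇒n9 (via fail)
[63] read 'a'  n9⇒n7 (via fail)
[64] read 'd'  n7⇒n8  emit P2@[63:64]
[65] read 'a'  n8⇒n7 (via fail)
[66] read 'b'  n7⇒n0 (via fail)
[67] read 'a'  n0⇒n7
[68] read 'd'  n7⇒n8  emit P2@[67:68]
[69] read 'b'  n8⇒n10 (via fail)  emit P3@[68:69]
[70] read 'b'  n10⇒n0 (via fail)
[71] read 'a'  n0⇒n7
[72] read 'c'  n7⇒n1 (via fail)  emit P0@[72:72]
[73] read 'c'  n1⇒n1 (via fail)  emit P0@[73:73]
[74] read 'a'  n1⇒n7 (via fail)
[75] read 'b'  n7⇒n0 (via fail)
[76] read 'a'  n0⇒n7
[77] read 'd'  n7⇒n8  emit P2@[76:77]
[78] read 'c'  n8⇒n11 (via fail)  emit P0@[78:78]
[79] read 'c'  n11⇒n1 (via fail)  emit P0@[79:79]

All matches (sorted): [[0,0],[4,0],[5,1],[5,4],[7,2],[9,3],[10,0],[13,3],[16,0],[18,0],[22,0],[23,1],[23,4],[27,0],[31,0],[32,1],[32,4],[34,2],[38,3],[39,0],[41,3],[43,0],[45,0],[46,4],[49,2],[50,0],[51,4],[52,0],[54,0],[56,2],[57,0],[58,4],[59,2],[61,2],[64,2],[68,2],[69,3],[72,0],[73,0],[77,2],[78,0],[79,0]]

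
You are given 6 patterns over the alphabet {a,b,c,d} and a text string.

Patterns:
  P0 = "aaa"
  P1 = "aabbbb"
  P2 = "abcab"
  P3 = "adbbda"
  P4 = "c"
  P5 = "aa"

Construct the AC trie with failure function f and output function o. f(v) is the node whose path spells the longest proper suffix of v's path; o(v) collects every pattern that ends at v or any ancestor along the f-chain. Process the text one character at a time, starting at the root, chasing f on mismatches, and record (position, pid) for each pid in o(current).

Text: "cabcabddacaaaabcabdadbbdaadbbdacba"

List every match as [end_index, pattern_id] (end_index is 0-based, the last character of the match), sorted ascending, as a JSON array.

Construct AC machine:
Trie nodes:
  0='ε' goto a→1 c→17
  1='a' goto a→2 b→8 d→12
  2='aa' goto a→3 b→4  [P5 ends]
  3='aaa' goto ·  [P0 ends]
  4='aab' goto b→5
  5='aabb' goto b→6
  6='aabbb' goto b→7
  7='aabbbb' goto ·  [P1 ends]
  8='ab' goto c→9
  9='abc' goto a→10
  10='abca' goto b→11
  11='abcab' goto ·  [P2 ends]
  12='ad' goto b→13
  13='adb' goto b→14
  14='adbb' goto d→15
  15='adbbd' goto a→16
  16='adbbda' goto ·  [P3 ends]
  17='c' goto ·  [P4 ends]

BFS fail/out derivation:
  n1('a'): parent n0 fail=0; on 'a' 0 → fail=0;  out ∅∪∅=∅
  n17('c'): parent n0 fail=0; on 'c' 0 → fail=0;  out {4}∪∅={4}
  n2('aa'): parent n1 fail=0; on 'a' 0 → fail=1;  out {5}∪∅={5}
  n8('ab'): parent n1 fail=0; on 'b' 0 → fail=0;  out ∅∪∅=∅
  n12('ad'): parent n1 fail=0; on 'd' 0 → fail=0;  out ∅∪∅=∅
  n3('aaa'): parent n2 fail=1; on 'a' 1 → fail=2;  out {0}∪{5}={0,5}
  n4('aab'): parent n2 fail=1; on 'b' 1 → fail=8;  out ∅∪∅=∅
  n9('abc'): parent n8 fail=0; on 'c' 0 → fail=17;  out ∅∪{4}={4}
  n13('adb'): parent n12 fail=0; on 'b' 0 → fail=0;  out ∅∪∅=∅
  n5('aabb'): parent n4 fail=8; on 'b' 8→0 → fail=0;  out ∅∪∅=∅
  n10('abca'): parent n9 fail=17; on 'a' 17→0 → fail=1;  out ∅∪∅=∅
  n14('adbb'): parent n13 fail=0; on 'b' 0 → fail=0;  out ∅∪∅=∅
  n6('aabbb'): parent n5 fail=0; on 'b' 0 → fail=0;  out ∅∪∅=∅
  n11('abcab'): parent n10 fail=1; on 'b' 1 → fail=8;  out {2}∪∅={2}
  n15('adbbd'): parent n14 fail=0; on 'd' 0 → fail=0;  out ∅∪∅=∅
  n7('aabbbb'): parent n6 fail=0; on 'b' 0 → fail=0;  out {1}∪∅={1}
  n16('adbbda'): parent n15 fail=0; on 'a' 0 → fail=1;  out {3}∪∅={3}

Text stream:
pos 0 'c': at 17  ** P4@[0:0]
pos 1 'a': at 1 (via fail)
pos 2 'b': at 8
pos 3 'c': at 9  ** P4@[3:3]
pos 4 'a': at 10
pos 5 'b': at 11  ** P2@[1:5]
pos 6 'd': at 0 (via fail)
pos 7 'd': at 0
pos 8 'a': at 1
pos 9 'c': at 17 (via fail)  ** P4@[9:9]
pos 10 'a': at 1 (via fail)
pos 11 'a': at 2  ** P5@[10:11]
pos 12 'a': at 3  ** P0@[10:12],P5@[11:12]
pos 13 'a': at 3 (via fail)  ** P0@[11:13],P5@[12:13]
pos 14 'b': at 4 (via fail)
pos 15 'c': at 9 (via fail)  ** P4@[15:15]
pos 16 'a': at 10
pos 17 'b': at 11  ** P2@[13:17]
pos 18 'd': at 0 (via fail)
pos 19 'a': at 1
pos 20 'd': at 12
pos 21 'b': at 13
pos 22 'b': at 14
pos 23 'd': at 15
pos 24 'a': at 16  ** P3@[19:24]
pos 25 'a': at 2 (via fail)  ** P5@[24:25]
pos 26 'd': at 12 (via fail)
pos 27 'b': at 13
pos 28 'b': at 14
pos 29 'd': at 15
pos 30 'a': at 16  ** P3@[25:30]
pos 31 'c': at 17 (via fail)  ** P4@[31:31]
pos 32 'b': at 0 (via fail)
pos 33 'a': at 1

All matches (sorted): [[0,4],[3,4],[5,2],[9,4],[11,5],[12,0],[12,5],[13,0],[13,5],[15,4],[17,2],[24,3],[25,5],[30,3],[31,4]]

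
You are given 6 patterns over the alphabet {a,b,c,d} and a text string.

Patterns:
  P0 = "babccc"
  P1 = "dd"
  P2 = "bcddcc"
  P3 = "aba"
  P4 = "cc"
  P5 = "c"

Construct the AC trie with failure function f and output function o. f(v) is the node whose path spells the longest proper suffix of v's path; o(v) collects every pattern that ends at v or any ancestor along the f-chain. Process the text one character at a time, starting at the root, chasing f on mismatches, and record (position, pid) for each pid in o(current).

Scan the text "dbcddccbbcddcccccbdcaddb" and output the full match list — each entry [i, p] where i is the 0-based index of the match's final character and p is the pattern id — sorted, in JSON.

Construct AC machine:
Trie nodes:
  n0 'ε': a→14 b→1 c→17 d→7
  n1 'b': a→2 c→9
  n2 'ba': b→3
  n3 'bab': c→4
  n4 'babc': c→5
  n5 'babcc': c→6
  n6 'babccc': ·  [P0 ends]
  n7 'd': d→8
  n8 'dd': ·  [P1 ends]
  n9 'bc': d→10
  n10 'bcd': d→11
  n11 'bcdd': c→12
  n12 'bcddc': c→13
  n13 'bcddcc': ·  [P2 ends]
  n14 'a': b→15
  n15 'ab': a→16
  n16 'aba': ·  [P3 ends]
  n17 'c': c→18  [P5 ends]
  n18 'cc': ·  [P4 ends]

Failure links (BFS by depth):
  fail(1) 'b': from fail(0)=0 chase 'b': 0 ⇒ 0;  out=∅∪out(0)=∅
  fail(7) 'd': from fail(0)=0 chase 'd': 0 ⇒ 0;  out=∅∪out(0)=∅
  fail(14) 'a': from fail(0)=0 chase 'a': 0 ⇒ 0;  out=∅∪out(0)=∅
  fail(17) 'c': from fail(0)=0 chase 'c': 0 ⇒ 0;  out={5}∪out(0)={5}
  fail(2) 'ba': from fail(1)=0 chase 'a': 0 ⇒ 14;  out=∅∪out(14)=∅
  fail(8) 'dd': from fail(7)=0 chase 'd': 0 ⇒ 7;  out={1}∪out(7)={1}
  fail(9) 'bc': from fail(1)=0 chase 'c': 0 ⇒ 17;  out=∅∪out(17)={5}
  fail(15) 'ab': from fail(14)=0 chase 'b': 0 ⇒ 1;  out=∅∪out(1)=∅
  fail(18) 'cc': from fail(17)=0 chase 'c': 0 ⇒ 17;  out={4}∪out(17)={4,5}
  fail(3) 'bab': from fail(2)=14 chase 'b': 14 ⇒ 15;  out=∅∪out(15)=∅
  fail(10) 'bcd': from fail(9)=17 chase 'd': 17→0 ⇒ 7;  out=∅∪out(7)=∅
  fail(16) 'aba': from fail(15)=1 chase 'a': 1 ⇒ 2;  out={3}∪out(2)={3}
  fail(4) 'babc': from fail(3)=15 chase 'c': 15→1 ⇒ 9;  out=∅∪out(9)={5}
  fail(11) 'bcdd': from fail(10)=7 chase 'd': 7 ⇒ 8;  out=∅∪out(8)={1}
  fail(5) 'babcc': from fail(4)=9 chase 'c': 9→17 ⇒ 18;  out=∅∪out(18)={4,5}
  fail(12) 'bcddc': from fail(11)=8 chase 'c': 8→7→0 ⇒ 17;  out=∅∪out(17)={5}
  fail(6) 'babccc': from fail(5)=18 chase 'c': 18→17 ⇒ 18;  out={0}∪out(18)={0,4,5}
  fail(13) 'bcddcc': from fail(12)=17 chase 'c': 17 ⇒ 18;  out={2}∪out(18)={2,4,5}

Scan:
i=0 'd': node 0→7
i=1 'b': node 7→1 (via fail)
i=2 'c': node 1→9  emit P5@[2:2]
i=3 'd': node 9→10
i=4 'd': node 10→11  emit P1@[3:4]
i=5 'c': node 11→12  emit P5@[5:5]
i=6 'c': node 12→13  emit P2@[1:6],P4@[5:6],P5@[6:6]
i=7 'b': node 13→1 (via fail)
i=8 'b': node 1→1 (via fail)
i=9 'c': node 1→9  emit P5@[9:9]
i=10 'd': node 9→10
i=11 'd': node 10→11  emit P1@[10:11]
i=12 'c': node 11→12  emit P5@[12:12]
i=13 'c': node 12→13  emit P2@[8:13],P4@[12:13],P5@[13:13]
i=14 'c': node 13→18 (via fail)  emit P4@[13:14],P5@[14:14]
i=15 'c': node 18→18 (via fail)  emit P4@[14:15],P5@[15:15]
i=16 'c': node 18→18 (via fail)  emit P4@[15:16],P5@[16:16]
i=17 'b': node 18→1 (via fail)
i=18 'd': node 1→7 (via fail)
i=19 'c': node 7→17 (via fail)  emit P5@[19:19]
i=20 'a': node 17→14 (via fail)
i=21 'd': node 14→7 (via fail)
i=22 'd': node 7→8  emit P1@[21:22]
i=23 'b': node 8→1 (via fail)

Result: [[2,5],[4,1],[5,5],[6,2],[6,4],[6,5],[9,5],[11,1],[12,5],[13,2],[13,4],[13,5],[14,4],[14,5],[15,4],[15,5],[16,4],[16,5],[19,5],[22,1]]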